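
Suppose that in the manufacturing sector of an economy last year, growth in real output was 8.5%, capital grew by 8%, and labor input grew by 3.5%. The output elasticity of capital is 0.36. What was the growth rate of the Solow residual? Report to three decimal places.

Labor's share = 1 − 0.36 = 0.64.
Capital: 0.36 × 8 = 2.88 pp.
Labor input: 0.64 × 3.5 = 2.24 pp.
TFP growth = 8.5 − 5.12 = 3.38%.

3.380%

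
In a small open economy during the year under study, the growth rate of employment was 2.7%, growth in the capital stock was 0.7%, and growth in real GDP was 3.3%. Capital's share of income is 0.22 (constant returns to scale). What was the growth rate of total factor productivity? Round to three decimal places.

1.040%

Labor's share = 1 − 0.22 = 0.78.
The capital stock: 0.22 × 0.7 = 0.154 pp.
Employment: 0.78 × 2.7 = 2.106 pp.
TFP growth = 3.3 − 2.26 = 1.04%.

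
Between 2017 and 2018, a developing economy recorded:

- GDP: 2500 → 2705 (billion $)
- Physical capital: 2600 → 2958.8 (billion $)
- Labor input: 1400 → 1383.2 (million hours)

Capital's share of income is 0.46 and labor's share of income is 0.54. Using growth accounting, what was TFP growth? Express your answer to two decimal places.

GDP growth = (2705 − 2500) / 2500 = 8.2%.
Physical capital growth = (2958.8 − 2600) / 2600 = 13.8%.
Labor input growth = (1383.2 − 1400) / 1400 = -1.2%.
Labor's share = 1 − 0.46 = 0.54.
Physical capital: 0.46 × 13.8 = 6.348 pp.
Labor input: 0.54 × (-1.2) = -0.648 pp.
TFP growth = 8.2 − 5.7 = 2.5%.

2.50%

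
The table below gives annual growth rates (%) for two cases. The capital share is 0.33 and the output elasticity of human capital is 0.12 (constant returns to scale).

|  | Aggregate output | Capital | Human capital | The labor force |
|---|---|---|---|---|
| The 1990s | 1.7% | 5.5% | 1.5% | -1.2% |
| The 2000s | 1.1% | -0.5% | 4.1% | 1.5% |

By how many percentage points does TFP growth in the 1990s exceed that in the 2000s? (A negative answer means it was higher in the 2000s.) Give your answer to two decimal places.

Labor's share = 1 − 0.33 − 0.12 = 0.55.
The 1990s: TFP = 1.7 − 1.815 − 0.18 + 0.66 = 0.365%.
The 2000s: TFP = 1.1 + 0.165 − 0.492 − 0.825 = -0.052%.
Difference = 0.365 − (-0.052) = 0.417 pp.

0.42 percentage points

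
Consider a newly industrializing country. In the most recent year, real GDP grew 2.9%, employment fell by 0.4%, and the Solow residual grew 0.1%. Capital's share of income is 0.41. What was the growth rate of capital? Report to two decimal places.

Capital grew 7.40%.

Labor's share = 1 − 0.41 = 0.59.
gY = gA + 0.59×(-0.4) + 0.41×g.
0.41×g = 2.9 − 0.1 + 0.236 = 3.036.
g = 3.036 / 0.41 = 7.4049%.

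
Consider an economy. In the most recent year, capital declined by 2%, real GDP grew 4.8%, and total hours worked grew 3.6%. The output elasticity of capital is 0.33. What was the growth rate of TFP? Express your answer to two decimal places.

3.05%

Labor's share = 1 − 0.33 = 0.67.
Capital: 0.33 × (-2) = -0.66 pp.
Total hours worked: 0.67 × 3.6 = 2.412 pp.
TFP growth = 4.8 − 1.752 = 3.048%.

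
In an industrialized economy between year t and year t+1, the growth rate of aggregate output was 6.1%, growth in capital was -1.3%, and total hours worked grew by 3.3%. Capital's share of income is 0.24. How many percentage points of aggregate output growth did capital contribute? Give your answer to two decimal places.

Contribution = share × growth = 0.24 × (-1.3) = -0.312 pp.

-0.31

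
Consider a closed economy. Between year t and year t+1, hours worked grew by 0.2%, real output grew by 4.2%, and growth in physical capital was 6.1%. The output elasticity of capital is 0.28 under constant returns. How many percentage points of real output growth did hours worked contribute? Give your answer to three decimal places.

Labor's share = 1 − 0.28 = 0.72.
Contribution = share × growth = 0.72 × 0.2 = 0.144 pp.

0.144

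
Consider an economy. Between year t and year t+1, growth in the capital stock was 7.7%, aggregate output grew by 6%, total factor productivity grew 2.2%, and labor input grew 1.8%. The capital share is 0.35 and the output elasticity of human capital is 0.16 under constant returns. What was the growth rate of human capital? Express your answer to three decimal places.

Human capital grew 1.394%.

Labor's share = 1 − 0.35 − 0.16 = 0.49.
gY = gA + 0.35×7.7 + 0.49×1.8 + 0.16×g.
0.16×g = 6 − 2.2 − 3.577 = 0.223.
g = 0.223 / 0.16 = 1.39375%.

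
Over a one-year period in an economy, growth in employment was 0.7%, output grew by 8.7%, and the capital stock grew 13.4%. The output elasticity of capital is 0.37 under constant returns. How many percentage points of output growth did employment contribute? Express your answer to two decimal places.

Labor's share = 1 − 0.37 = 0.63.
Contribution = share × growth = 0.63 × 0.7 = 0.441 pp.

0.44 pp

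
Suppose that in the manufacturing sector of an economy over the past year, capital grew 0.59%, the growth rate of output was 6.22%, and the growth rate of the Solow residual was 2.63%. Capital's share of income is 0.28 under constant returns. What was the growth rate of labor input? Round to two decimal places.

4.76%

Labor's share = 1 − 0.28 = 0.72.
gY = gA + 0.28×0.59 + 0.72×g.
0.72×g = 6.22 − 2.63 − 0.1652 = 3.4248.
g = 3.4248 / 0.72 = 4.7567%.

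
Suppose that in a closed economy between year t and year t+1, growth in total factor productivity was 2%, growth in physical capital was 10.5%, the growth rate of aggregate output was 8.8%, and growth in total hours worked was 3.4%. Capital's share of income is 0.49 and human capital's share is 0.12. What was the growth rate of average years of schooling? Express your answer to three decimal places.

2.742%

Labor's share = 1 − 0.49 − 0.12 = 0.39.
gY = gA + 0.49×10.5 + 0.39×3.4 + 0.12×g.
0.12×g = 8.8 − 2 − 6.471 = 0.329.
g = 0.329 / 0.12 = 2.74167%.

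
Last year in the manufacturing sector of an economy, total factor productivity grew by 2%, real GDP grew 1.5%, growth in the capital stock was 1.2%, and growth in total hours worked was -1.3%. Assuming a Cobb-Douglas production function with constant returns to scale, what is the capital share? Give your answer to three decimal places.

0.320

gY = gA + α·gK + (1−α)·gL, so gY − gA − gL = α(gK − gL).
1.5 − 2 + 1.3 = α × (1.2 − (-1.3)).
0.8 = 2.5 α, so α = 0.32.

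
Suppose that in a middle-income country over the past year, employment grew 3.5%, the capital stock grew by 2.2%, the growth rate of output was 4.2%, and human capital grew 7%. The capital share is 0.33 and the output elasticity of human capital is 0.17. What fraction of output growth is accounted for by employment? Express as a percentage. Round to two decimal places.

41.67%

Labor's share = 1 − 0.33 − 0.17 = 0.5.
Employment contributed 0.5 × 3.5 = 1.75 pp.
Share of growth = 1.75 / 4.2 × 100 = 41.6667%.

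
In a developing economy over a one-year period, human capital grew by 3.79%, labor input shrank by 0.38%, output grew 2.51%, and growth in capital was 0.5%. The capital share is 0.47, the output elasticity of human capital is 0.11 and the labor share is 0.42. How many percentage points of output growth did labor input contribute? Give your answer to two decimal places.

-0.16 percentage points

Labor's share = 1 − 0.47 − 0.11 = 0.42.
Contribution = share × growth = 0.42 × (-0.38) = -0.1596 pp.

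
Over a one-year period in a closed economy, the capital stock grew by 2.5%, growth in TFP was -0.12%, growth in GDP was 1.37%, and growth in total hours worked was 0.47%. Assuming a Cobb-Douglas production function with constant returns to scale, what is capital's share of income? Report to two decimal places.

gY = gA + α·gK + (1−α)·gL, so gY − gA − gL = α(gK − gL).
1.37 + 0.12 − 0.47 = α × (2.5 − 0.47).
1.02 = 2.03 α, so α = 0.5025.

α = 0.50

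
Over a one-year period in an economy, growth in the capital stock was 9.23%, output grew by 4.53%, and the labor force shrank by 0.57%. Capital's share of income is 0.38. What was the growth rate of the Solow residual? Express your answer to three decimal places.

Labor's share = 1 − 0.38 = 0.62.
The capital stock: 0.38 × 9.23 = 3.5074 pp.
The labor force: 0.62 × (-0.57) = -0.3534 pp.
TFP growth = 4.53 − 3.154 = 1.376%.

1.376%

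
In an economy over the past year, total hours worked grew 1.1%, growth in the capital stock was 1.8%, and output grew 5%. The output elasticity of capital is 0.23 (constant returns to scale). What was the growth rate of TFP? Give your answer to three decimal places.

TFP grew 3.739%.

Labor's share = 1 − 0.23 = 0.77.
The capital stock: 0.23 × 1.8 = 0.414 pp.
Total hours worked: 0.77 × 1.1 = 0.847 pp.
TFP growth = 5 − 1.261 = 3.739%.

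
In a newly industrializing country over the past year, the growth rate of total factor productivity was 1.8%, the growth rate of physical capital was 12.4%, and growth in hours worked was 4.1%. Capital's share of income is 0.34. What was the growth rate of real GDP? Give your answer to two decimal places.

Labor's share = 1 − 0.34 = 0.66.
Physical capital: 0.34 × 12.4 = 4.216 pp.
Hours worked: 0.66 × 4.1 = 2.706 pp.
Output growth = 1.8 + 6.922 = 8.722%.

8.72%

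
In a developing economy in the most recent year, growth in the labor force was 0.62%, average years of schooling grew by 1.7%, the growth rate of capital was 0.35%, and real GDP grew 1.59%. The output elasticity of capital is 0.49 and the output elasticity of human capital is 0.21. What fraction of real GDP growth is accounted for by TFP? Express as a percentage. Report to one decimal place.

Labor's share = 1 − 0.49 − 0.21 = 0.3.
Capital: 0.49 × 0.35 = 0.1715 pp.
Average years of schooling: 0.21 × 1.7 = 0.357 pp.
The labor force: 0.3 × 0.62 = 0.186 pp.
TFP growth = 1.59 − 0.7145 = 0.8755%.
TFP share of growth = 0.8755 / 1.59 × 100 = 55.063%.

TFP accounted for 55.1% of growth.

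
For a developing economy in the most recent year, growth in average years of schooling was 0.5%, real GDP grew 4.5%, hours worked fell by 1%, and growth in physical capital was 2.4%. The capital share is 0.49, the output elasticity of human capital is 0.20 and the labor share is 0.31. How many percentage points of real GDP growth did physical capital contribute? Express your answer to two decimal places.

Contribution = share × growth = 0.49 × 2.4 = 1.176 pp.

1.18 pp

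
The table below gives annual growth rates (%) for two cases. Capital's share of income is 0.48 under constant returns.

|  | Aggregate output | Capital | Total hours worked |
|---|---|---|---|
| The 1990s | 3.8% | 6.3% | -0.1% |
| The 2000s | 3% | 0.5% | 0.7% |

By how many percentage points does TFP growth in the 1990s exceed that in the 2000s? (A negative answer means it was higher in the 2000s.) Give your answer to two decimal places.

Labor's share = 1 − 0.48 = 0.52.
The 1990s: TFP = 3.8 − 3.024 + 0.052 = 0.828%.
The 2000s: TFP = 3 − 0.24 − 0.364 = 2.396%.
Difference = 0.828 − (2.396) = -1.568 pp.

-1.57 percentage points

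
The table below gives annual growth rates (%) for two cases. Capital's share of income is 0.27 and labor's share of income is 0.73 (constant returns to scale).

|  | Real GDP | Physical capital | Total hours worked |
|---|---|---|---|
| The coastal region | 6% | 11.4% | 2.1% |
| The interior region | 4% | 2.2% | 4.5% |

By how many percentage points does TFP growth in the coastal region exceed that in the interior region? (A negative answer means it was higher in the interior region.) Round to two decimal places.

1.27 percentage points

Labor's share = 1 − 0.27 = 0.73.
The coastal region: TFP = 6 − 3.078 − 1.533 = 1.389%.
The interior region: TFP = 4 − 0.594 − 3.285 = 0.121%.
Difference = 1.389 − (0.121) = 1.268 pp.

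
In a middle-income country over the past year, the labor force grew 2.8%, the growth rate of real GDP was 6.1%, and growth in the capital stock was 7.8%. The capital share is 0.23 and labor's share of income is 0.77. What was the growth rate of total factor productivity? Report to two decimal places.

Labor's share = 1 − 0.23 = 0.77.
The capital stock: 0.23 × 7.8 = 1.794 pp.
The labor force: 0.77 × 2.8 = 2.156 pp.
TFP growth = 6.1 − 3.95 = 2.15%.

2.15%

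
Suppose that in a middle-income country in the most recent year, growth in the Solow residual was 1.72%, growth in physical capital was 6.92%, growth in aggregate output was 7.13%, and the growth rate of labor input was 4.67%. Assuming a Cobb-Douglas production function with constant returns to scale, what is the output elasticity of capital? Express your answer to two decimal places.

0.33

gY = gA + α·gK + (1−α)·gL, so gY − gA − gL = α(gK − gL).
7.13 − 1.72 − 4.67 = α × (6.92 − 4.67).
0.74 = 2.25 α, so α = 0.3289.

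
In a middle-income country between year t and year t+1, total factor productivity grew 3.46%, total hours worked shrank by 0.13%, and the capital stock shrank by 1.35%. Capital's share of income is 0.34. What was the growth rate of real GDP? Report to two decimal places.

Real GDP growth was 2.92%.

Labor's share = 1 − 0.34 = 0.66.
The capital stock: 0.34 × (-1.35) = -0.459 pp.
Total hours worked: 0.66 × (-0.13) = -0.0858 pp.
Output growth = 3.46 + (-0.5448) = 2.9152%.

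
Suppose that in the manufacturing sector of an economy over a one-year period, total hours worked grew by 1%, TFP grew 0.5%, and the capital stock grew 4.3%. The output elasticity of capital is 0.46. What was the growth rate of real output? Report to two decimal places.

Real output grew 3.02%.

Labor's share = 1 − 0.46 = 0.54.
The capital stock: 0.46 × 4.3 = 1.978 pp.
Total hours worked: 0.54 × 1 = 0.54 pp.
Output growth = 0.5 + 2.518 = 3.018%.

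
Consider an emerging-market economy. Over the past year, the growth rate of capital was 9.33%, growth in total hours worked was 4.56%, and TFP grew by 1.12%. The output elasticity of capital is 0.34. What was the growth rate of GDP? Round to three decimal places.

Labor's share = 1 − 0.34 = 0.66.
Capital: 0.34 × 9.33 = 3.1722 pp.
Total hours worked: 0.66 × 4.56 = 3.0096 pp.
Output growth = 1.12 + 6.1818 = 7.3018%.

7.302%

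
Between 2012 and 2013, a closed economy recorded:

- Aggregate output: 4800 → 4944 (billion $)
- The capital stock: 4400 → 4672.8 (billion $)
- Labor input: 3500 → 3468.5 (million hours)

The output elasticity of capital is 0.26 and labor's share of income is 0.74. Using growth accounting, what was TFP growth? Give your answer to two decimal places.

Aggregate output growth = (4944 − 4800) / 4800 = 3%.
The capital stock growth = (4672.8 − 4400) / 4400 = 6.2%.
Labor input growth = (3468.5 − 3500) / 3500 = -0.9%.
Labor's share = 1 − 0.26 = 0.74.
The capital stock: 0.26 × 6.2 = 1.612 pp.
Labor input: 0.74 × (-0.9) = -0.666 pp.
TFP growth = 3 − 0.946 = 2.054%.

2.05%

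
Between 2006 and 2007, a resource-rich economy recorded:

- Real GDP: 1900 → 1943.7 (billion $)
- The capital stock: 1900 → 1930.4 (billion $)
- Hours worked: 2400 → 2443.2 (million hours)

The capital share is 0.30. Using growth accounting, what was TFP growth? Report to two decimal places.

Real GDP growth = (1943.7 − 1900) / 1900 = 2.3%.
The capital stock growth = (1930.4 − 1900) / 1900 = 1.6%.
Hours worked growth = (2443.2 − 2400) / 2400 = 1.8%.
Labor's share = 1 − 0.3 = 0.7.
The capital stock: 0.3 × 1.6 = 0.48 pp.
Hours worked: 0.7 × 1.8 = 1.26 pp.
TFP growth = 2.3 − 1.74 = 0.56%.

0.56%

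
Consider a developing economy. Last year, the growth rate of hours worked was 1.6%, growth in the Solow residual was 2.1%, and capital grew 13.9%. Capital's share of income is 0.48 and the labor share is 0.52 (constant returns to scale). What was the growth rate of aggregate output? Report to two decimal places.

Labor's share = 1 − 0.48 = 0.52.
Capital: 0.48 × 13.9 = 6.672 pp.
Hours worked: 0.52 × 1.6 = 0.832 pp.
Output growth = 2.1 + 7.504 = 9.604%.

Aggregate output grew 9.60%.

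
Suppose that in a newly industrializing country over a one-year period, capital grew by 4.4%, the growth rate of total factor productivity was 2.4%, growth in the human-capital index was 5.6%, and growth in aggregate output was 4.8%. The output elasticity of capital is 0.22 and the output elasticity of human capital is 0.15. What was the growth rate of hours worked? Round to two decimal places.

Labor's share = 1 − 0.22 − 0.15 = 0.63.
gY = gA + 0.22×4.4 + 0.15×5.6 + 0.63×g.
0.63×g = 4.8 − 2.4 − 1.808 = 0.592.
g = 0.592 / 0.63 = 0.9397%.

0.94%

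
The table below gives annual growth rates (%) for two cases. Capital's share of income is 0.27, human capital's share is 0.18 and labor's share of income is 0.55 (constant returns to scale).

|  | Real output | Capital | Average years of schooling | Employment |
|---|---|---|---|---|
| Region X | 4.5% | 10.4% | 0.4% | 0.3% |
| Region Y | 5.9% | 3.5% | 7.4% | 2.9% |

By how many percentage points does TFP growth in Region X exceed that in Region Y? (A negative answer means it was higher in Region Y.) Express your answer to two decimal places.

Labor's share = 1 − 0.27 − 0.18 = 0.55.
Region X: TFP = 4.5 − 2.808 − 0.072 − 0.165 = 1.455%.
Region Y: TFP = 5.9 − 0.945 − 1.332 − 1.595 = 2.028%.
Difference = 1.455 − (2.028) = -0.573 pp.

-0.57 percentage points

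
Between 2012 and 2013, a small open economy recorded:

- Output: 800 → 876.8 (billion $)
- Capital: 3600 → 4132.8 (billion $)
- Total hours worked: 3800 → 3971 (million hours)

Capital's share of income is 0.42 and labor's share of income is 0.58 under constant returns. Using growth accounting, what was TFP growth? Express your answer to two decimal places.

0.77%

Output growth = (876.8 − 800) / 800 = 9.6%.
Capital growth = (4132.8 − 3600) / 3600 = 14.8%.
Total hours worked growth = (3971 − 3800) / 3800 = 4.5%.
Labor's share = 1 − 0.42 = 0.58.
Capital: 0.42 × 14.8 = 6.216 pp.
Total hours worked: 0.58 × 4.5 = 2.61 pp.
TFP growth = 9.6 − 8.826 = 0.774%.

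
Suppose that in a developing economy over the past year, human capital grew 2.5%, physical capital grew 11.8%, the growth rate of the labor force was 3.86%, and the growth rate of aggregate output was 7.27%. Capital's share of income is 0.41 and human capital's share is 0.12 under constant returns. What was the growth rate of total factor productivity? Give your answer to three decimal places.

Labor's share = 1 − 0.41 − 0.12 = 0.47.
Physical capital: 0.41 × 11.8 = 4.838 pp.
Human capital: 0.12 × 2.5 = 0.3 pp.
The labor force: 0.47 × 3.86 = 1.8142 pp.
TFP growth = 7.27 − 6.9522 = 0.3178%.

0.318%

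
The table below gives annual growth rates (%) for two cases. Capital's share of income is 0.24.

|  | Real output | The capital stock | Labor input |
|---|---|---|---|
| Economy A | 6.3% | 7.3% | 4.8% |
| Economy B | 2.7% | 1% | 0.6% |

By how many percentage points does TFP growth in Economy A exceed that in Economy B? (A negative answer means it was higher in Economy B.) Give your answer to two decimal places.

Labor's share = 1 − 0.24 = 0.76.
Economy A: TFP = 6.3 − 1.752 − 3.648 = 0.9%.
Economy B: TFP = 2.7 − 0.24 − 0.456 = 2.004%.
Difference = 0.9 − (2.004) = -1.104 pp.

-1.10 percentage points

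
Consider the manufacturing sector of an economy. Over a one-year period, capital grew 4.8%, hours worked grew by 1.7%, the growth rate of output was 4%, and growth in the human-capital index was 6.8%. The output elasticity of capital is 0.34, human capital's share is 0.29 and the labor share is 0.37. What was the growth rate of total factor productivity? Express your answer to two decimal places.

-0.23%

Labor's share = 1 − 0.34 − 0.29 = 0.37.
Capital: 0.34 × 4.8 = 1.632 pp.
The human-capital index: 0.29 × 6.8 = 1.972 pp.
Hours worked: 0.37 × 1.7 = 0.629 pp.
TFP growth = 4 − 4.233 = -0.233%.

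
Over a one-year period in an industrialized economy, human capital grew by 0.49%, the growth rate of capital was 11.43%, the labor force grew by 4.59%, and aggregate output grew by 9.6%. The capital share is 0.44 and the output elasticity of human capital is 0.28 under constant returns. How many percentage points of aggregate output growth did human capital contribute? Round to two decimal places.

0.14 pp

Contribution = share × growth = 0.28 × 0.49 = 0.1372 pp.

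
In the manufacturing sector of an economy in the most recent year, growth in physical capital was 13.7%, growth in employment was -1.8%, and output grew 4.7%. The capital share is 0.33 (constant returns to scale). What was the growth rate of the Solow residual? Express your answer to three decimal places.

The Solow residual growth was 1.385%.

Labor's share = 1 − 0.33 = 0.67.
Physical capital: 0.33 × 13.7 = 4.521 pp.
Employment: 0.67 × (-1.8) = -1.206 pp.
TFP growth = 4.7 − 3.315 = 1.385%.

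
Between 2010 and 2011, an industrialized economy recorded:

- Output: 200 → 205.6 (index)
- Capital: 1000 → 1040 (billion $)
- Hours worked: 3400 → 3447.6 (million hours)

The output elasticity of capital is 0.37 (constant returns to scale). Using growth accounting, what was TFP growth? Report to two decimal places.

Output growth = (205.6 − 200) / 200 = 2.8%.
Capital growth = (1040 − 1000) / 1000 = 4%.
Hours worked growth = (3447.6 − 3400) / 3400 = 1.4%.
Labor's share = 1 − 0.37 = 0.63.
Capital: 0.37 × 4 = 1.48 pp.
Hours worked: 0.63 × 1.4 = 0.882 pp.
TFP growth = 2.8 − 2.362 = 0.438%.

0.44%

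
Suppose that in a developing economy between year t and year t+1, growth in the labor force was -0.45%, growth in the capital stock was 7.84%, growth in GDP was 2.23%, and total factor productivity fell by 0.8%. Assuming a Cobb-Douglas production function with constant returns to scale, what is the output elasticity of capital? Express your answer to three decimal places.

α = 0.420

gY = gA + α·gK + (1−α)·gL, so gY − gA − gL = α(gK − gL).
2.23 + 0.8 + 0.45 = α × (7.84 − (-0.45)).
3.48 = 8.29 α, so α = 0.41978.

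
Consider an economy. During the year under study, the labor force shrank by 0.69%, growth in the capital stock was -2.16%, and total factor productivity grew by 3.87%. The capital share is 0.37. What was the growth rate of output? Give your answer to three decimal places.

Labor's share = 1 − 0.37 = 0.63.
The capital stock: 0.37 × (-2.16) = -0.7992 pp.
The labor force: 0.63 × (-0.69) = -0.4347 pp.
Output growth = 3.87 + (-1.2339) = 2.6361%.

2.636%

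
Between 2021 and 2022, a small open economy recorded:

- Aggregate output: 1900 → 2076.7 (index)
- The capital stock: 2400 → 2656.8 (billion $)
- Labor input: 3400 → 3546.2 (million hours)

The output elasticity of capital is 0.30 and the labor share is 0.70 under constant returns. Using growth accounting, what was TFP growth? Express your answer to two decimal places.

3.08%

Aggregate output growth = (2076.7 − 1900) / 1900 = 9.3%.
The capital stock growth = (2656.8 − 2400) / 2400 = 10.7%.
Labor input growth = (3546.2 − 3400) / 3400 = 4.3%.
Labor's share = 1 − 0.3 = 0.7.
The capital stock: 0.3 × 10.7 = 3.21 pp.
Labor input: 0.7 × 4.3 = 3.01 pp.
TFP growth = 9.3 − 6.22 = 3.08%.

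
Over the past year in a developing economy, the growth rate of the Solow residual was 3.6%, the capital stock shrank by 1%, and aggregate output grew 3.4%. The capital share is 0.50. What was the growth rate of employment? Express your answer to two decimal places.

0.60%

Labor's share = 1 − 0.5 = 0.5.
gY = gA + 0.5×(-1) + 0.5×g.
0.5×g = 3.4 − 3.6 + 0.5 = 0.3.
g = 0.3 / 0.5 = 0.6%.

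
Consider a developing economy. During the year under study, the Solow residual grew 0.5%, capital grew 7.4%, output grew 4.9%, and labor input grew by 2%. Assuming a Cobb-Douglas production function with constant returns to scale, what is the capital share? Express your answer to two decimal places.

0.44

gY = gA + α·gK + (1−α)·gL, so gY − gA − gL = α(gK − gL).
4.9 − 0.5 − 2 = α × (7.4 − 2).
2.4 = 5.4 α, so α = 0.4444.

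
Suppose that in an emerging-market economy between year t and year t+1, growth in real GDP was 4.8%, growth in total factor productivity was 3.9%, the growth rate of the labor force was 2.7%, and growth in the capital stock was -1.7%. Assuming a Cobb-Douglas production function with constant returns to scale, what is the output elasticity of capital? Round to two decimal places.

The output elasticity of capital is 0.41.

gY = gA + α·gK + (1−α)·gL, so gY − gA − gL = α(gK − gL).
4.8 − 3.9 − 2.7 = α × (-1.7 − 2.7).
-1.8 = -4.4 α, so α = 0.4091.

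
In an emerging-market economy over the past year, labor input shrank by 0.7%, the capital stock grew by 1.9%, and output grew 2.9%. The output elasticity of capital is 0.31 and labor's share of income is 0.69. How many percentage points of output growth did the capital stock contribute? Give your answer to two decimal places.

Contribution = share × growth = 0.31 × 1.9 = 0.589 pp.

0.59 percentage points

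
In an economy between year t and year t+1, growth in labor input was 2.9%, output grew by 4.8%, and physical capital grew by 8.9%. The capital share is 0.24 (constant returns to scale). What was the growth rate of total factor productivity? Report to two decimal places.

0.46%

Labor's share = 1 − 0.24 = 0.76.
Physical capital: 0.24 × 8.9 = 2.136 pp.
Labor input: 0.76 × 2.9 = 2.204 pp.
TFP growth = 4.8 − 4.34 = 0.46%.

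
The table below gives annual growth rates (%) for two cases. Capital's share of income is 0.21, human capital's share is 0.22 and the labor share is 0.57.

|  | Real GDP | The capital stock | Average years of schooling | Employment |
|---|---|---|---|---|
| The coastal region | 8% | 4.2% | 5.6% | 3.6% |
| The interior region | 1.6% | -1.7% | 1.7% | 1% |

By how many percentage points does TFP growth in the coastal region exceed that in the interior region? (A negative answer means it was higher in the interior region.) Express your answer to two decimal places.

2.82 percentage points

Labor's share = 1 − 0.21 − 0.22 = 0.57.
The coastal region: TFP = 8 − 0.882 − 1.232 − 2.052 = 3.834%.
The interior region: TFP = 1.6 + 0.357 − 0.374 − 0.57 = 1.013%.
Difference = 3.834 − (1.013) = 2.821 pp.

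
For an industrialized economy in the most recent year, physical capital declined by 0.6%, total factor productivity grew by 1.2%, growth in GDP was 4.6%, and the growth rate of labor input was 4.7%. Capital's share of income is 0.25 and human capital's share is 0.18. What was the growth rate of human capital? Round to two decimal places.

Human capital grew 4.84%.

Labor's share = 1 − 0.25 − 0.18 = 0.57.
gY = gA + 0.25×(-0.6) + 0.57×4.7 + 0.18×g.
0.18×g = 4.6 − 1.2 − 2.529 = 0.871.
g = 0.871 / 0.18 = 4.8389%.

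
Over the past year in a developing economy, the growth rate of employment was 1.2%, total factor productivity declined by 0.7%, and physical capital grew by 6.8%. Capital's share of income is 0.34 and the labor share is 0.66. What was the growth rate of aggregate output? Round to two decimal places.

Aggregate output growth was 2.40%.

Labor's share = 1 − 0.34 = 0.66.
Physical capital: 0.34 × 6.8 = 2.312 pp.
Employment: 0.66 × 1.2 = 0.792 pp.
Output growth = -0.7 + 3.104 = 2.404%.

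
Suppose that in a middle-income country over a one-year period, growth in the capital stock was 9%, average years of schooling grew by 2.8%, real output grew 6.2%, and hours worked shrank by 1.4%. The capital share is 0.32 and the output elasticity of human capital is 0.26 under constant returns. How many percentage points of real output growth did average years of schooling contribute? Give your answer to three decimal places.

0.728

Contribution = share × growth = 0.26 × 2.8 = 0.728 pp.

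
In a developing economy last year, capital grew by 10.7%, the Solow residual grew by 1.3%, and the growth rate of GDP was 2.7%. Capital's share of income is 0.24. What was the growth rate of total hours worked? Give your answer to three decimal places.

-1.537%

Labor's share = 1 − 0.24 = 0.76.
gY = gA + 0.24×10.7 + 0.76×g.
0.76×g = 2.7 − 1.3 − 2.568 = -1.168.
g = -1.168 / 0.76 = -1.53684%.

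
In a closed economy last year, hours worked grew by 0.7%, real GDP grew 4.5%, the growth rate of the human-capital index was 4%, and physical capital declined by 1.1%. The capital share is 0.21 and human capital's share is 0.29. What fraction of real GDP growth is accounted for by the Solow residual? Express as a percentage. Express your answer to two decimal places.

Labor's share = 1 − 0.21 − 0.29 = 0.5.
Physical capital: 0.21 × (-1.1) = -0.231 pp.
The human-capital index: 0.29 × 4 = 1.16 pp.
Hours worked: 0.5 × 0.7 = 0.35 pp.
TFP growth = 4.5 − 1.279 = 3.221%.
TFP share of growth = 3.221 / 4.5 × 100 = 71.5778%.

71.58%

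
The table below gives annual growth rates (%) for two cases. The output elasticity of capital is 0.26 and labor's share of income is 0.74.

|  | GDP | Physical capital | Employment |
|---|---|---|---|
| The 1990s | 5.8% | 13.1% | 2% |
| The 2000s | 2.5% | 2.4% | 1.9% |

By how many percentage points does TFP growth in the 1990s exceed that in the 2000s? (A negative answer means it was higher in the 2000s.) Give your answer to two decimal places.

Labor's share = 1 − 0.26 = 0.74.
The 1990s: TFP = 5.8 − 3.406 − 1.48 = 0.914%.
The 2000s: TFP = 2.5 − 0.624 − 1.406 = 0.47%.
Difference = 0.914 − (0.47) = 0.444 pp.

0.44 percentage points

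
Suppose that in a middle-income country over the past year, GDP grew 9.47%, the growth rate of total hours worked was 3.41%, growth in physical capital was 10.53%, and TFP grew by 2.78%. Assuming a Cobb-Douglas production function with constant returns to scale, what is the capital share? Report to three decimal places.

gY = gA + α·gK + (1−α)·gL, so gY − gA − gL = α(gK − gL).
9.47 − 2.78 − 3.41 = α × (10.53 − 3.41).
3.28 = 7.12 α, so α = 0.46067.

The capital share is 0.461.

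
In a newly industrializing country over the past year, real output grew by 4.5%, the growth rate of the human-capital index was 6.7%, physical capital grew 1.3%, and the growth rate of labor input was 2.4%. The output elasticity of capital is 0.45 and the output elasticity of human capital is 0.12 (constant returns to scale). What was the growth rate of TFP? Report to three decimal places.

Labor's share = 1 − 0.45 − 0.12 = 0.43.
Physical capital: 0.45 × 1.3 = 0.585 pp.
The human-capital index: 0.12 × 6.7 = 0.804 pp.
Labor input: 0.43 × 2.4 = 1.032 pp.
TFP growth = 4.5 − 2.421 = 2.079%.

2.079%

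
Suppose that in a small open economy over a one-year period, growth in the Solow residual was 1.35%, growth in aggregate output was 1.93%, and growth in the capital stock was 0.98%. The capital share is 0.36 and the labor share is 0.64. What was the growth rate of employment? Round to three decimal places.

Employment growth was 0.355%.

Labor's share = 1 − 0.36 = 0.64.
gY = gA + 0.36×0.98 + 0.64×g.
0.64×g = 1.93 − 1.35 − 0.3528 = 0.2272.
g = 0.2272 / 0.64 = 0.355%.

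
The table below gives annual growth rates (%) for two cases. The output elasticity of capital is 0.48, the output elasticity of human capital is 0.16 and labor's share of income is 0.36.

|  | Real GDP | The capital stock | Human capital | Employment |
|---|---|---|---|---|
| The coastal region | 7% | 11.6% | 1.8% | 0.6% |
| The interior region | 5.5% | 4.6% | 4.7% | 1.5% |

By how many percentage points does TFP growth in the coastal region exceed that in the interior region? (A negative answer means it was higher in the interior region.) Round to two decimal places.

-1.07 percentage points

Labor's share = 1 − 0.48 − 0.16 = 0.36.
The coastal region: TFP = 7 − 5.568 − 0.288 − 0.216 = 0.928%.
The interior region: TFP = 5.5 − 2.208 − 0.752 − 0.54 = 2%.
Difference = 0.928 − (2) = -1.072 pp.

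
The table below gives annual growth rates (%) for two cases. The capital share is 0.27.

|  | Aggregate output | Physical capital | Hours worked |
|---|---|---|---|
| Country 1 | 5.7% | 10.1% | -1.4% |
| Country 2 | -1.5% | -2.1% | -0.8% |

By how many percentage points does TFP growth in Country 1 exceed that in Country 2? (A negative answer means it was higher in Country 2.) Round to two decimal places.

4.34 percentage points

Labor's share = 1 − 0.27 = 0.73.
Country 1: TFP = 5.7 − 2.727 + 1.022 = 3.995%.
Country 2: TFP = -1.5 + 0.567 + 0.584 = -0.349%.
Difference = 3.995 − (-0.349) = 4.344 pp.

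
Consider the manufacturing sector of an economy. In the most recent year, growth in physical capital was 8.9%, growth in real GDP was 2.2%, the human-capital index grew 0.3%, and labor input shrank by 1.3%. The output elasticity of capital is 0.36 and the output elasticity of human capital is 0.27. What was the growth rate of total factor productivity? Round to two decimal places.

-0.60%

Labor's share = 1 − 0.36 − 0.27 = 0.37.
Physical capital: 0.36 × 8.9 = 3.204 pp.
The human-capital index: 0.27 × 0.3 = 0.081 pp.
Labor input: 0.37 × (-1.3) = -0.481 pp.
TFP growth = 2.2 − 2.804 = -0.604%.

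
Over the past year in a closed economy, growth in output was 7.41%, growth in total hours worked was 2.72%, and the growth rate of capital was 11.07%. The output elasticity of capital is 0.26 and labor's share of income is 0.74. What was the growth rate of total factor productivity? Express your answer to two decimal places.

Total factor productivity grew 2.52%.

Labor's share = 1 − 0.26 = 0.74.
Capital: 0.26 × 11.07 = 2.8782 pp.
Total hours worked: 0.74 × 2.72 = 2.0128 pp.
TFP growth = 7.41 − 4.891 = 2.519%.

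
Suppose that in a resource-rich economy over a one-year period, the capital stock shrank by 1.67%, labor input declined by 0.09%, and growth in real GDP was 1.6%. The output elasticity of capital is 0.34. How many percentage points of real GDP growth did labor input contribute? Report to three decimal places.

-0.059

Labor's share = 1 − 0.34 = 0.66.
Contribution = share × growth = 0.66 × (-0.09) = -0.0594 pp.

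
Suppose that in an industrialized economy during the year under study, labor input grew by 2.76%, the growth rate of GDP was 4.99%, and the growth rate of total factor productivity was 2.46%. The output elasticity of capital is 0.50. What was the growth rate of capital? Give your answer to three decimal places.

Labor's share = 1 − 0.5 = 0.5.
gY = gA + 0.5×2.76 + 0.5×g.
0.5×g = 4.99 − 2.46 − 1.38 = 1.15.
g = 1.15 / 0.5 = 2.3%.

Capital growth was 2.300%.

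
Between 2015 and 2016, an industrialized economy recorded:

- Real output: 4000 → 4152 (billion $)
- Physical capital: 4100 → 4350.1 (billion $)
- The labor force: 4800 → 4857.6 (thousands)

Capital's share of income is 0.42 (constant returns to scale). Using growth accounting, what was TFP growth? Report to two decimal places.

Real output growth = (4152 − 4000) / 4000 = 3.8%.
Physical capital growth = (4350.1 − 4100) / 4100 = 6.1%.
The labor force growth = (4857.6 − 4800) / 4800 = 1.2%.
Labor's share = 1 − 0.42 = 0.58.
Physical capital: 0.42 × 6.1 = 2.562 pp.
The labor force: 0.58 × 1.2 = 0.696 pp.
TFP growth = 3.8 − 3.258 = 0.542%.

TFP growth was 0.54%.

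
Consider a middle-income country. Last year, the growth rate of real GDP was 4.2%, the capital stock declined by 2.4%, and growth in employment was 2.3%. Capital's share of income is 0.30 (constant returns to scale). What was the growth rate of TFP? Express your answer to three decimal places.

3.310%

Labor's share = 1 − 0.3 = 0.7.
The capital stock: 0.3 × (-2.4) = -0.72 pp.
Employment: 0.7 × 2.3 = 1.61 pp.
TFP growth = 4.2 − 0.89 = 3.31%.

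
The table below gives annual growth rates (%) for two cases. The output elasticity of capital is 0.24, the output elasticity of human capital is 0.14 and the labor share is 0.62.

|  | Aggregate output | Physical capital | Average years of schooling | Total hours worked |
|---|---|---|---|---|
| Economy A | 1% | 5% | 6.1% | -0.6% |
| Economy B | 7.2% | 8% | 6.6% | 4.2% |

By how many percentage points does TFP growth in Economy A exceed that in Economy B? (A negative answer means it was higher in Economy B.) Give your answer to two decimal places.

-2.43 percentage points

Labor's share = 1 − 0.24 − 0.14 = 0.62.
Economy A: TFP = 1 − 1.2 − 0.854 + 0.372 = -0.682%.
Economy B: TFP = 7.2 − 1.92 − 0.924 − 2.604 = 1.752%.
Difference = -0.682 − (1.752) = -2.434 pp.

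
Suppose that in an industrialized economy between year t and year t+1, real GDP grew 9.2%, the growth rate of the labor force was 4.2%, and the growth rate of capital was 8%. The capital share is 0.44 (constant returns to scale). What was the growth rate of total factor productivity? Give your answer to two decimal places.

3.33%

Labor's share = 1 − 0.44 = 0.56.
Capital: 0.44 × 8 = 3.52 pp.
The labor force: 0.56 × 4.2 = 2.352 pp.
TFP growth = 9.2 − 5.872 = 3.328%.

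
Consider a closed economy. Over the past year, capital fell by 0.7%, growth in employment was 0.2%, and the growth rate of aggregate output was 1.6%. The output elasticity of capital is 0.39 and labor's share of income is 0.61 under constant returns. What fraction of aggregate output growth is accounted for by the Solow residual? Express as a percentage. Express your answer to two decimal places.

Labor's share = 1 − 0.39 = 0.61.
Capital: 0.39 × (-0.7) = -0.273 pp.
Employment: 0.61 × 0.2 = 0.122 pp.
TFP growth = 1.6 + 0.151 = 1.751%.
TFP share of growth = 1.751 / 1.6 × 100 = 109.4375%.

109.44%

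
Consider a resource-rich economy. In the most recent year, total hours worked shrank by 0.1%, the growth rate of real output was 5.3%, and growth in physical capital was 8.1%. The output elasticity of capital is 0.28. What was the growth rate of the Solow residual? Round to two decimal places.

3.10%

Labor's share = 1 − 0.28 = 0.72.
Physical capital: 0.28 × 8.1 = 2.268 pp.
Total hours worked: 0.72 × (-0.1) = -0.072 pp.
TFP growth = 5.3 − 2.196 = 3.104%.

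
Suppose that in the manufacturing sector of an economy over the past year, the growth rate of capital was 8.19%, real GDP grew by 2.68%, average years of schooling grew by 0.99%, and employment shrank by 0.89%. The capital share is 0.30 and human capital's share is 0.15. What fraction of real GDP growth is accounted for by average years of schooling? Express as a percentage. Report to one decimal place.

Average years of schooling contributed 0.15 × 0.99 = 0.1485 pp.
Share of growth = 0.1485 / 2.68 × 100 = 5.541%.

5.5%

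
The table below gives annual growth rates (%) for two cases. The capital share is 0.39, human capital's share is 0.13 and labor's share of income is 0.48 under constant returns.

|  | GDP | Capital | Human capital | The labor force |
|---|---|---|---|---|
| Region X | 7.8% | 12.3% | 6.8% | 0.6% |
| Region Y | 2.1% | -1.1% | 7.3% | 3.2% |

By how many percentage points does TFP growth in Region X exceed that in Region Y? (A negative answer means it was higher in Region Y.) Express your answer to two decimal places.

Labor's share = 1 − 0.39 − 0.13 = 0.48.
Region X: TFP = 7.8 − 4.797 − 0.884 − 0.288 = 1.831%.
Region Y: TFP = 2.1 + 0.429 − 0.949 − 1.536 = 0.044%.
Difference = 1.831 − (0.044) = 1.787 pp.

1.79 percentage points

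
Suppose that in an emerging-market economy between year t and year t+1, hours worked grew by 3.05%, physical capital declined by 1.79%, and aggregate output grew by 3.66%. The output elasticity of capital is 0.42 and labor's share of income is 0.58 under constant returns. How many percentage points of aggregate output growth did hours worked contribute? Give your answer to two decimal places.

1.77

Labor's share = 1 − 0.42 = 0.58.
Contribution = share × growth = 0.58 × 3.05 = 1.769 pp.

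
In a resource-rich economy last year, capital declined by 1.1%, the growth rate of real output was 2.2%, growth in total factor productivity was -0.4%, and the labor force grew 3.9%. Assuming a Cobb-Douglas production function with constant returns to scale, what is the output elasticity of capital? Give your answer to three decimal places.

0.260

gY = gA + α·gK + (1−α)·gL, so gY − gA − gL = α(gK − gL).
2.2 + 0.4 − 3.9 = α × (-1.1 − 3.9).
-1.3 = -5 α, so α = 0.26.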